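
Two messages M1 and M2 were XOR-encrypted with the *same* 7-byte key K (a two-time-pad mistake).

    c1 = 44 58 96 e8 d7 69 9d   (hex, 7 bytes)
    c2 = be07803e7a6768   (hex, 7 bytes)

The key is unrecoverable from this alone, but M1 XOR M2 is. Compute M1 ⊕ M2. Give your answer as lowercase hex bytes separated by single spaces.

fa 5f 16 d6 ad 0e f5

c1 ⊕ c2 = (M1 ⊕ K) ⊕ (M2 ⊕ K) = M1 ⊕ M2 — the shared key cancels under XOR.
 68 XOR 190 = 250
 88 XOR   7 =  95
150 XOR 128 =  22
232 XOR  62 = 214
215 XOR 122 = 173
105 XOR 103 =  14
157 XOR 104 = 245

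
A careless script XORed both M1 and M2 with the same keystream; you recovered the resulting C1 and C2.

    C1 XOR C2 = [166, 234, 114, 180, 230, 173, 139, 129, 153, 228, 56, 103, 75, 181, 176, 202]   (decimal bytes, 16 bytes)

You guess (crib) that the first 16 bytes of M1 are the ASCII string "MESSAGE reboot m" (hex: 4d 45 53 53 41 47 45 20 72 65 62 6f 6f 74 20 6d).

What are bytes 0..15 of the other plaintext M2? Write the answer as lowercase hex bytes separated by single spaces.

Since C1 ⊕ C2 = M1 ⊕ M2, XORing with the guessed M1 bytes yields the corresponding M2 bytes: M2 = (C1 ⊕ C2) ⊕ M1.
byte 0: a6 ^ 4d = eb
byte 1: ea ^ 45 = af
byte 2: 72 ^ 53 = 21
byte 3: b4 ^ 53 = e7
byte 4: e6 ^ 41 = a7
byte 5: ad ^ 47 = ea
byte 6: 8b ^ 45 = ce
byte 7: 81 ^ 20 = a1
byte 8: 99 ^ 72 = eb
byte 9: e4 ^ 65 = 81
byte 10: 38 ^ 62 = 5a
byte 11: 67 ^ 6f = 08
byte 12: 4b ^ 6f = 24
byte 13: b5 ^ 74 = c1
byte 14: b0 ^ 20 = 90
byte 15: ca ^ 6d = a7

eb af 21 e7 a7 ea ce a1 eb 81 5a 08 24 c1 90 a7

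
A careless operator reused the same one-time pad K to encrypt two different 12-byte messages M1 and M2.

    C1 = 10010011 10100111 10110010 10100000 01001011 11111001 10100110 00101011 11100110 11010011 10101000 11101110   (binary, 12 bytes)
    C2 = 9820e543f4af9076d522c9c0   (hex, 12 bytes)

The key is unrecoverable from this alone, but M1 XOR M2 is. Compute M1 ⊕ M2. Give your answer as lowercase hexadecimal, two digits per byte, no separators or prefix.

0b8757e3bf56365d33f1612e

C1 ⊕ C2 = (M1 ⊕ K) ⊕ (M2 ⊕ K) = M1 ⊕ M2 — the shared key cancels under XOR.
93 ^ 98 = 0b
a7 ^ 20 = 87
b2 ^ e5 = 57
a0 ^ 43 = e3
4b ^ f4 = bf
f9 ^ af = 56
a6 ^ 90 = 36
2b ^ 76 = 5d
e6 ^ d5 = 33
d3 ^ 22 = f1
a8 ^ c9 = 61
ee ^ c0 = 2e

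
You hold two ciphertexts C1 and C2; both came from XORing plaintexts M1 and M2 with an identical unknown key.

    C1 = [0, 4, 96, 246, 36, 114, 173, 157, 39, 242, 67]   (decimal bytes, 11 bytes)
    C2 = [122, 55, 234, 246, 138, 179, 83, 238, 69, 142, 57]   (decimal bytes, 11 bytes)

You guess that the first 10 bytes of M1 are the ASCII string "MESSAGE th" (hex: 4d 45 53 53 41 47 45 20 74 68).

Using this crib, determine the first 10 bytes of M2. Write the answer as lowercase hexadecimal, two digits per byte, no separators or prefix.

First, C1 ⊕ C2 = (M1 ⊕ K) ⊕ (M2 ⊕ K) = M1 ⊕ M2, so the key drops out. Then M2 = (M1 ⊕ M2) ⊕ M1 over the first 10 bytes.
byte 0: (00 xor 7a) xor 4d = 7a xor 4d = 37
byte 1: (04 xor 37) xor 45 = 33 xor 45 = 76
byte 2: (60 xor ea) xor 53 = 8a xor 53 = d9
byte 3: (f6 xor f6) xor 53 = 00 xor 53 = 53
byte 4: (24 xor 8a) xor 41 = ae xor 41 = ef
byte 5: (72 xor b3) xor 47 = c1 xor 47 = 86
byte 6: (ad xor 53) xor 45 = fe xor 45 = bb
byte 7: (9d xor ee) xor 20 = 73 xor 20 = 53
byte 8: (27 xor 45) xor 74 = 62 xor 74 = 16
byte 9: (f2 xor 8e) xor 68 = 7c xor 68 = 14

3776d953ef86bb531614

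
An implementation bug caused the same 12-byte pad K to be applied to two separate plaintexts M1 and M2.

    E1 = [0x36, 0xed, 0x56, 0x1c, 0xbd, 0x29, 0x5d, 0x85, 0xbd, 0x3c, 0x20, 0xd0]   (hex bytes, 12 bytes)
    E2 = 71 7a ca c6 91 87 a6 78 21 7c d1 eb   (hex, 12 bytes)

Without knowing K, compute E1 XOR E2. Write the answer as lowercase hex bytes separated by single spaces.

E1 ⊕ E2 = (M1 ⊕ K) ⊕ (M2 ⊕ K) = M1 ⊕ M2 — the shared key cancels under XOR.
36 XOR 71 = 47
ed XOR 7a = 97
56 XOR ca = 9c
1c XOR c6 = da
bd XOR 91 = 2c
29 XOR 87 = ae
5d XOR a6 = fb
85 XOR 78 = fd
bd XOR 21 = 9c
3c XOR 7c = 40
20 XOR d1 = f1
d0 XOR eb = 3b

47 97 9c da 2c ae fb fd 9c 40 f1 3b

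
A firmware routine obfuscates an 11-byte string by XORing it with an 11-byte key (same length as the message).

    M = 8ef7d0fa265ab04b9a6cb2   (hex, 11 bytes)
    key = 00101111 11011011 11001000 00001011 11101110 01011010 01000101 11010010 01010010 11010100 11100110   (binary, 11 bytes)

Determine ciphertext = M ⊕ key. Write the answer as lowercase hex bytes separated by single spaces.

10001110 XOR 00101111 = 10100001
11110111 XOR 11011011 = 00101100
11010000 XOR 11001000 = 00011000
11111010 XOR 00001011 = 11110001
00100110 XOR 11101110 = 11001000
01011010 XOR 01011010 = 00000000
10110000 XOR 01000101 = 11110101
01001011 XOR 11010010 = 10011001
10011010 XOR 01010010 = 11001000
01101100 XOR 11010100 = 10111000
10110010 XOR 11100110 = 01010100

a1 2c 18 f1 c8 00 f5 99 c8 b8 54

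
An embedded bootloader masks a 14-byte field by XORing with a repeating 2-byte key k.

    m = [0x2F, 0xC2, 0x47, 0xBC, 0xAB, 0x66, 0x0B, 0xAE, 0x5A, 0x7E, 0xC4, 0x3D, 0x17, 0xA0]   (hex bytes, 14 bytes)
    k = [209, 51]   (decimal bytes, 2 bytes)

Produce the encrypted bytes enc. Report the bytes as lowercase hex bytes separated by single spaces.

The 2-byte key repeats, so the effective keystream is d1 33 d1 33 d1 33 d1 33 d1 33 d1 33 d1 33.
byte 0:  47 XOR 209 = 254
byte 1: 194 XOR  51 = 241
byte 2:  71 XOR 209 = 150
byte 3: 188 XOR  51 = 143
byte 4: 171 XOR 209 = 122
byte 5: 102 XOR  51 =  85
byte 6:  11 XOR 209 = 218
byte 7: 174 XOR  51 = 157
byte 8:  90 XOR 209 = 139
byte 9: 126 XOR  51 =  77
byte 10: 196 XOR 209 =  21
byte 11:  61 XOR  51 =  14
byte 12:  23 XOR 209 = 198
byte 13: 160 XOR  51 = 147

fe f1 96 8f 7a 55 da 9d 8b 4d 15 0e c6 93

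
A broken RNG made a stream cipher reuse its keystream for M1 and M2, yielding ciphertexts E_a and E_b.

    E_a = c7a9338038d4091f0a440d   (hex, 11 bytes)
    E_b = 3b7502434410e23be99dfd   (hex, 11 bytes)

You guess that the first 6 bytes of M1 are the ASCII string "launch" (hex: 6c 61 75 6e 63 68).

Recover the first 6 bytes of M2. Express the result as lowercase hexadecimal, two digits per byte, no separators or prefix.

First, E_a ⊕ E_b = (M1 ⊕ K) ⊕ (M2 ⊕ K) = M1 ⊕ M2, so the key drops out. Then M2 = (M1 ⊕ M2) ⊕ M1 over the first 6 bytes.
byte 0: (c7 ^ 3b) ^ 6c = fc ^ 6c = 90
byte 1: (a9 ^ 75) ^ 61 = dc ^ 61 = bd
byte 2: (33 ^ 02) ^ 75 = 31 ^ 75 = 44
byte 3: (80 ^ 43) ^ 6e = c3 ^ 6e = ad
byte 4: (38 ^ 44) ^ 63 = 7c ^ 63 = 1f
byte 5: (d4 ^ 10) ^ 68 = c4 ^ 68 = ac

90bd44ad1fac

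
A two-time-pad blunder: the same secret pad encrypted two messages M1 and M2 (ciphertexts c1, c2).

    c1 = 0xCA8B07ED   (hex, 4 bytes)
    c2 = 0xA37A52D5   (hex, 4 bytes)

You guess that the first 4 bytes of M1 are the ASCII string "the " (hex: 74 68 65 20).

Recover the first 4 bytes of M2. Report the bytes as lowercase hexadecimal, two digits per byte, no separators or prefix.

First, c1 ⊕ c2 = (M1 ⊕ K) ⊕ (M2 ⊕ K) = M1 ⊕ M2, so the key drops out. Then M2 = (M1 ⊕ M2) ⊕ M1 over the first 4 bytes.
byte 0: (ca xor a3) xor 74 = 69 xor 74 = 1d
byte 1: (8b xor 7a) xor 68 = f1 xor 68 = 99
byte 2: (07 xor 52) xor 65 = 55 xor 65 = 30
byte 3: (ed xor d5) xor 20 = 38 xor 20 = 18

1d993018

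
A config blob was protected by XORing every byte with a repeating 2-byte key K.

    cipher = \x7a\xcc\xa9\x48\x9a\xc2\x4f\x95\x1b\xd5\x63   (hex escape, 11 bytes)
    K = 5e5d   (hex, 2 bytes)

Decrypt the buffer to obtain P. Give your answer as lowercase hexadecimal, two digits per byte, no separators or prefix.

The 2-byte key repeats, so the effective keystream is 5e 5d 5e 5d 5e 5d 5e 5d 5e 5d 5e.
byte 0: 7a xor 5e = 24
byte 1: cc xor 5d = 91
byte 2: a9 xor 5e = f7
byte 3: 48 xor 5d = 15
byte 4: 9a xor 5e = c4
byte 5: c2 xor 5d = 9f
byte 6: 4f xor 5e = 11
byte 7: 95 xor 5d = c8
byte 8: 1b xor 5e = 45
byte 9: d5 xor 5d = 88
byte 10: 63 xor 5e = 3d

2491f715c49f11c845883d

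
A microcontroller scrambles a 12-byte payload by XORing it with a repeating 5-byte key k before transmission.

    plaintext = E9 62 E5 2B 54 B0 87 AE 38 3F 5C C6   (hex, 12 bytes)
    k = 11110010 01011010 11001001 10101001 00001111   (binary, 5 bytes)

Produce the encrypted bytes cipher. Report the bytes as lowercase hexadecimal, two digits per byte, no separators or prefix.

The 5-byte key repeats, so the effective keystream is f2 5a c9 a9 0f f2 5a c9 a9 0f f2 5a.
byte 0: 11101001 ^ 11110010 = 00011011
byte 1: 01100010 ^ 01011010 = 00111000
byte 2: 11100101 ^ 11001001 = 00101100
byte 3: 00101011 ^ 10101001 = 10000010
byte 4: 01010100 ^ 00001111 = 01011011
byte 5: 10110000 ^ 11110010 = 01000010
byte 6: 10000111 ^ 01011010 = 11011101
byte 7: 10101110 ^ 11001001 = 01100111
byte 8: 00111000 ^ 10101001 = 10010001
byte 9: 00111111 ^ 00001111 = 00110000
byte 10: 01011100 ^ 11110010 = 10101110
byte 11: 11000110 ^ 01011010 = 10011100

1b382c825b42dd679130ae9c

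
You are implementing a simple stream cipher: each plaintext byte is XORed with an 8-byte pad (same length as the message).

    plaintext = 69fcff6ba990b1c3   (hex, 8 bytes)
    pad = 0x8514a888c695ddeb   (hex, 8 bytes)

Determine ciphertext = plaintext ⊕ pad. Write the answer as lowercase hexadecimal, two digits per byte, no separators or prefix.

ece857e36f056c28

01101001 ⊕ 10000101 = 11101100
11111100 ⊕ 00010100 = 11101000
11111111 ⊕ 10101000 = 01010111
01101011 ⊕ 10001000 = 11100011
10101001 ⊕ 11000110 = 01101111
10010000 ⊕ 10010101 = 00000101
10110001 ⊕ 11011101 = 01101100
11000011 ⊕ 11101011 = 00101000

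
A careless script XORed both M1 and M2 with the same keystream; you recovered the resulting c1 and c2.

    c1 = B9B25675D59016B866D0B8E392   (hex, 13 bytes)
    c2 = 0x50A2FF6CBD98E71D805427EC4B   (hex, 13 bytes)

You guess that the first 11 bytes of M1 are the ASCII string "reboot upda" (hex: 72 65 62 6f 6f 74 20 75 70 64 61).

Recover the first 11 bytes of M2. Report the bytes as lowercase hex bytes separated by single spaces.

9b 75 cb 76 07 7c d1 d0 96 e0 fe

First, c1 ⊕ c2 = (M1 ⊕ K) ⊕ (M2 ⊕ K) = M1 ⊕ M2, so the key drops out. Then M2 = (M1 ⊕ M2) ⊕ M1 over the first 11 bytes.
byte 0: (b9 xor 50) xor 72 = e9 xor 72 = 9b
byte 1: (b2 xor a2) xor 65 = 10 xor 65 = 75
byte 2: (56 xor ff) xor 62 = a9 xor 62 = cb
byte 3: (75 xor 6c) xor 6f = 19 xor 6f = 76
byte 4: (d5 xor bd) xor 6f = 68 xor 6f = 07
byte 5: (90 xor 98) xor 74 = 08 xor 74 = 7c
byte 6: (16 xor e7) xor 20 = f1 xor 20 = d1
byte 7: (b8 xor 1d) xor 75 = a5 xor 75 = d0
byte 8: (66 xor 80) xor 70 = e6 xor 70 = 96
byte 9: (d0 xor 54) xor 64 = 84 xor 64 = e0
byte 10: (b8 xor 27) xor 61 = 9f xor 61 = fe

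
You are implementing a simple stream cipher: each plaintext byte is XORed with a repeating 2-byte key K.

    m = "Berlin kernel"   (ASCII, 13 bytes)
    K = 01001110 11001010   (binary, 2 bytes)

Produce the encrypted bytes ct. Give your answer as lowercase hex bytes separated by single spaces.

The 2-byte key repeats, so the effective keystream is 4e ca 4e ca 4e ca 4e ca 4e ca 4e ca 4e.
byte 0: 01000010 XOR 01001110 = 00001100
byte 1: 01100101 XOR 11001010 = 10101111
byte 2: 01110010 XOR 01001110 = 00111100
byte 3: 01101100 XOR 11001010 = 10100110
byte 4: 01101001 XOR 01001110 = 00100111
byte 5: 01101110 XOR 11001010 = 10100100
byte 6: 00100000 XOR 01001110 = 01101110
byte 7: 01101011 XOR 11001010 = 10100001
byte 8: 01100101 XOR 01001110 = 00101011
byte 9: 01110010 XOR 11001010 = 10111000
byte 10: 01101110 XOR 01001110 = 00100000
byte 11: 01100101 XOR 11001010 = 10101111
byte 12: 01101100 XOR 01001110 = 00100010

0c af 3c a6 27 a4 6e a1 2b b8 20 af 22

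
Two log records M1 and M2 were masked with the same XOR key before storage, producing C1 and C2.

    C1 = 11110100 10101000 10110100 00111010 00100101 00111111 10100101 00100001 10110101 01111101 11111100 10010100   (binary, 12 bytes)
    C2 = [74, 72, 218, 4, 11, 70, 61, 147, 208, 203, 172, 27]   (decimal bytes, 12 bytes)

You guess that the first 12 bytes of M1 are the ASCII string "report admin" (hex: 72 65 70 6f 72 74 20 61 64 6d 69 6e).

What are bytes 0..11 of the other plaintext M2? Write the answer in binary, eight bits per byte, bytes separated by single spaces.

First, C1 ⊕ C2 = (M1 ⊕ K) ⊕ (M2 ⊕ K) = M1 ⊕ M2, so the key drops out. Then M2 = (M1 ⊕ M2) ⊕ M1 over the first 12 bytes.
byte 0: (f4 xor 4a) xor 72 = be xor 72 = cc
byte 1: (a8 xor 48) xor 65 = e0 xor 65 = 85
byte 2: (b4 xor da) xor 70 = 6e xor 70 = 1e
byte 3: (3a xor 04) xor 6f = 3e xor 6f = 51
byte 4: (25 xor 0b) xor 72 = 2e xor 72 = 5c
byte 5: (3f xor 46) xor 74 = 79 xor 74 = 0d
byte 6: (a5 xor 3d) xor 20 = 98 xor 20 = b8
byte 7: (21 xor 93) xor 61 = b2 xor 61 = d3
byte 8: (b5 xor d0) xor 64 = 65 xor 64 = 01
byte 9: (7d xor cb) xor 6d = b6 xor 6d = db
byte 10: (fc xor ac) xor 69 = 50 xor 69 = 39
byte 11: (94 xor 1b) xor 6e = 8f xor 6e = e1

11001100 10000101 00011110 01010001 01011100 00001101 10111000 11010011 00000001 11011011 00111001 11100001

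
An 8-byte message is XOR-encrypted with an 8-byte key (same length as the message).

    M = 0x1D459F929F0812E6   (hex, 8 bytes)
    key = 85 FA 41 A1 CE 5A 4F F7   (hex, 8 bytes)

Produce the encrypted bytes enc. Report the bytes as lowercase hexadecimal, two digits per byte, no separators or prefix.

XOR is its own inverse, so applying the key byte-wise gives the result directly.
1d ^ 85 = 98
45 ^ fa = bf
9f ^ 41 = de
92 ^ a1 = 33
9f ^ ce = 51
08 ^ 5a = 52
12 ^ 4f = 5d
e6 ^ f7 = 11

98bfde3351525d11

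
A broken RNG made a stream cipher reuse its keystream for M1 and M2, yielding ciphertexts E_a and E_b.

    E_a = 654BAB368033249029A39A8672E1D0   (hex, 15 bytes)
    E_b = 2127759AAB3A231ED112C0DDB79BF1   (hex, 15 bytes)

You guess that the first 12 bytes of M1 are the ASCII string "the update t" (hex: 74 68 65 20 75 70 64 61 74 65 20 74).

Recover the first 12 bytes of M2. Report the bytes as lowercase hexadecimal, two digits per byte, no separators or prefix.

First, E_a ⊕ E_b = (M1 ⊕ K) ⊕ (M2 ⊕ K) = M1 ⊕ M2, so the key drops out. Then M2 = (M1 ⊕ M2) ⊕ M1 over the first 12 bytes.
byte 0: (65 ⊕ 21) ⊕ 74 = 44 ⊕ 74 = 30
byte 1: (4b ⊕ 27) ⊕ 68 = 6c ⊕ 68 = 04
byte 2: (ab ⊕ 75) ⊕ 65 = de ⊕ 65 = bb
byte 3: (36 ⊕ 9a) ⊕ 20 = ac ⊕ 20 = 8c
byte 4: (80 ⊕ ab) ⊕ 75 = 2b ⊕ 75 = 5e
byte 5: (33 ⊕ 3a) ⊕ 70 = 09 ⊕ 70 = 79
byte 6: (24 ⊕ 23) ⊕ 64 = 07 ⊕ 64 = 63
byte 7: (90 ⊕ 1e) ⊕ 61 = 8e ⊕ 61 = ef
byte 8: (29 ⊕ d1) ⊕ 74 = f8 ⊕ 74 = 8c
byte 9: (a3 ⊕ 12) ⊕ 65 = b1 ⊕ 65 = d4
byte 10: (9a ⊕ c0) ⊕ 20 = 5a ⊕ 20 = 7a
byte 11: (86 ⊕ dd) ⊕ 74 = 5b ⊕ 74 = 2f

3004bb8c5e7963ef8cd47a2f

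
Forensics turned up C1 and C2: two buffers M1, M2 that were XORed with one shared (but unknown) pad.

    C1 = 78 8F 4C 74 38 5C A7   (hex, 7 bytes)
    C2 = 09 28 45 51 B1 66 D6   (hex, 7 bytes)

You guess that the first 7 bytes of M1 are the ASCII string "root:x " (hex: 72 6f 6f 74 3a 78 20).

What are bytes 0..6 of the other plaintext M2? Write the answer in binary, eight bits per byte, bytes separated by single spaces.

00000011 11001000 01100110 01010001 10110011 01000010 01010001

First, C1 ⊕ C2 = (M1 ⊕ K) ⊕ (M2 ⊕ K) = M1 ⊕ M2, so the key drops out. Then M2 = (M1 ⊕ M2) ⊕ M1 over the first 7 bytes.
byte 0: (78 xor 09) xor 72 = 71 xor 72 = 03
byte 1: (8f xor 28) xor 6f = a7 xor 6f = c8
byte 2: (4c xor 45) xor 6f = 09 xor 6f = 66
byte 3: (74 xor 51) xor 74 = 25 xor 74 = 51
byte 4: (38 xor b1) xor 3a = 89 xor 3a = b3
byte 5: (5c xor 66) xor 78 = 3a xor 78 = 42
byte 6: (a7 xor d6) xor 20 = 71 xor 20 = 51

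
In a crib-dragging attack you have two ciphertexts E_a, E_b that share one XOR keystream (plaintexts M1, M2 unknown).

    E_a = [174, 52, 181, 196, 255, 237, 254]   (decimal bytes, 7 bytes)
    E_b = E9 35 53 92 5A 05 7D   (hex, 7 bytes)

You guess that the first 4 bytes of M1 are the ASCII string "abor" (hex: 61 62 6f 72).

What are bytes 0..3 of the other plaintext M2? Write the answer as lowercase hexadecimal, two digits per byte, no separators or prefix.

26638924

First, E_a ⊕ E_b = (M1 ⊕ K) ⊕ (M2 ⊕ K) = M1 ⊕ M2, so the key drops out. Then M2 = (M1 ⊕ M2) ⊕ M1 over the first 4 bytes.
byte 0: (ae ^ e9) ^ 61 = 47 ^ 61 = 26
byte 1: (34 ^ 35) ^ 62 = 01 ^ 62 = 63
byte 2: (b5 ^ 53) ^ 6f = e6 ^ 6f = 89
byte 3: (c4 ^ 92) ^ 72 = 56 ^ 72 = 24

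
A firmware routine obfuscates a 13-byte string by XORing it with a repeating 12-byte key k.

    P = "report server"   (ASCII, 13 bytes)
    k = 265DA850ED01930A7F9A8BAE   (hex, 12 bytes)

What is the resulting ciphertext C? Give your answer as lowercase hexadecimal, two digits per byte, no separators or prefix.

5438d83f9f75b3791ae8fdcb54

The 12-byte key repeats, so the effective keystream is 26 5d a8 50 ed 01 93 0a 7f 9a 8b ae 26.
byte 0: 72 ^ 26 = 54
byte 1: 65 ^ 5d = 38
byte 2: 70 ^ a8 = d8
byte 3: 6f ^ 50 = 3f
byte 4: 72 ^ ed = 9f
byte 5: 74 ^ 01 = 75
byte 6: 20 ^ 93 = b3
byte 7: 73 ^ 0a = 79
byte 8: 65 ^ 7f = 1a
byte 9: 72 ^ 9a = e8
byte 10: 76 ^ 8b = fd
byte 11: 65 ^ ae = cb
byte 12: 72 ^ 26 = 54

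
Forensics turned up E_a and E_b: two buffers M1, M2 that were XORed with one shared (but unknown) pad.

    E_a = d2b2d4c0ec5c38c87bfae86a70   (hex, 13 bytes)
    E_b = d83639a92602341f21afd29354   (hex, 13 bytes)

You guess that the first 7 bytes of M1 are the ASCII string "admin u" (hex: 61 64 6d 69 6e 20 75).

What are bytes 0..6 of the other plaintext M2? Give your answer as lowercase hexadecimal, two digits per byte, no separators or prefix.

6be08000a47e79

First, E_a ⊕ E_b = (M1 ⊕ K) ⊕ (M2 ⊕ K) = M1 ⊕ M2, so the key drops out. Then M2 = (M1 ⊕ M2) ⊕ M1 over the first 7 bytes.
byte 0: (d2 ⊕ d8) ⊕ 61 = 0a ⊕ 61 = 6b
byte 1: (b2 ⊕ 36) ⊕ 64 = 84 ⊕ 64 = e0
byte 2: (d4 ⊕ 39) ⊕ 6d = ed ⊕ 6d = 80
byte 3: (c0 ⊕ a9) ⊕ 69 = 69 ⊕ 69 = 00
byte 4: (ec ⊕ 26) ⊕ 6e = ca ⊕ 6e = a4
byte 5: (5c ⊕ 02) ⊕ 20 = 5e ⊕ 20 = 7e
byte 6: (38 ⊕ 34) ⊕ 75 = 0c ⊕ 75 = 79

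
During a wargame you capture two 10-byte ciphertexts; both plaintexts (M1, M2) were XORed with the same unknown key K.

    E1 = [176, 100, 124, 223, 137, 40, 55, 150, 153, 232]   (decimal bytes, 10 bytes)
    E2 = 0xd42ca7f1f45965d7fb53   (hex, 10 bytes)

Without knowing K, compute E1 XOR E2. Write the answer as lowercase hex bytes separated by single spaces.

E1 ⊕ E2 = (M1 ⊕ K) ⊕ (M2 ⊕ K) = M1 ⊕ M2 — the shared key cancels under XOR.
b0 xor d4 = 64
64 xor 2c = 48
7c xor a7 = db
df xor f1 = 2e
89 xor f4 = 7d
28 xor 59 = 71
37 xor 65 = 52
96 xor d7 = 41
99 xor fb = 62
e8 xor 53 = bb

64 48 db 2e 7d 71 52 41 62 bb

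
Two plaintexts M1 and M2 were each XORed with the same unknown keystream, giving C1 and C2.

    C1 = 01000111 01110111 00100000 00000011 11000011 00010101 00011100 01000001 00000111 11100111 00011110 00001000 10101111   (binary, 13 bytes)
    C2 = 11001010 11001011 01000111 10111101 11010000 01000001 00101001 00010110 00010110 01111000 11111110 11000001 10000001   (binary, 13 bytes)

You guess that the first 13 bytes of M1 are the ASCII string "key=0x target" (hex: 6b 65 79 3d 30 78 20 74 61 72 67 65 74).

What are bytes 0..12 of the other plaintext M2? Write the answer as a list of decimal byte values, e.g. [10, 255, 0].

[230, 217, 30, 131, 35, 44, 21, 35, 112, 237, 135, 172, 90]

First, C1 ⊕ C2 = (M1 ⊕ K) ⊕ (M2 ⊕ K) = M1 ⊕ M2, so the key drops out. Then M2 = (M1 ⊕ M2) ⊕ M1 over the first 13 bytes.
byte 0: (47 xor ca) xor 6b = 8d xor 6b = e6
byte 1: (77 xor cb) xor 65 = bc xor 65 = d9
byte 2: (20 xor 47) xor 79 = 67 xor 79 = 1e
byte 3: (03 xor bd) xor 3d = be xor 3d = 83
byte 4: (c3 xor d0) xor 30 = 13 xor 30 = 23
byte 5: (15 xor 41) xor 78 = 54 xor 78 = 2c
byte 6: (1c xor 29) xor 20 = 35 xor 20 = 15
byte 7: (41 xor 16) xor 74 = 57 xor 74 = 23
byte 8: (07 xor 16) xor 61 = 11 xor 61 = 70
byte 9: (e7 xor 78) xor 72 = 9f xor 72 = ed
byte 10: (1e xor fe) xor 67 = e0 xor 67 = 87
byte 11: (08 xor c1) xor 65 = c9 xor 65 = ac
byte 12: (af xor 81) xor 74 = 2e xor 74 = 5a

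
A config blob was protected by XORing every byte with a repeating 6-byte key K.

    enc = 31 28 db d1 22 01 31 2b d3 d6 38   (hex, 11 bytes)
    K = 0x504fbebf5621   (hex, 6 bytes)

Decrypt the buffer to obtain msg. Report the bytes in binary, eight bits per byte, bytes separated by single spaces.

01100001 01100111 01100101 01101110 01110100 00100000 01100001 01100100 01101101 01101001 01101110

The 6-byte key repeats, so the effective keystream is 50 4f be bf 56 21 50 4f be bf 56.
byte 0: 31 xor 50 = 61
byte 1: 28 xor 4f = 67
byte 2: db xor be = 65
byte 3: d1 xor bf = 6e
byte 4: 22 xor 56 = 74
byte 5: 01 xor 21 = 20
byte 6: 31 xor 50 = 61
byte 7: 2b xor 4f = 64
byte 8: d3 xor be = 6d
byte 9: d6 xor bf = 69
byte 10: 38 xor 56 = 6e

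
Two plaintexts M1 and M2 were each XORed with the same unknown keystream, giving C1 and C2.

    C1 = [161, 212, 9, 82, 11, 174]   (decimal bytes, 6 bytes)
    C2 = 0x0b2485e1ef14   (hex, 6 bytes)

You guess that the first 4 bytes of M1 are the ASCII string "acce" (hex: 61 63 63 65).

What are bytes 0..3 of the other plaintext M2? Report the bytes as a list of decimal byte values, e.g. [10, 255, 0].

First, C1 ⊕ C2 = (M1 ⊕ K) ⊕ (M2 ⊕ K) = M1 ⊕ M2, so the key drops out. Then M2 = (M1 ⊕ M2) ⊕ M1 over the first 4 bytes.
byte 0: (a1 ⊕ 0b) ⊕ 61 = aa ⊕ 61 = cb
byte 1: (d4 ⊕ 24) ⊕ 63 = f0 ⊕ 63 = 93
byte 2: (09 ⊕ 85) ⊕ 63 = 8c ⊕ 63 = ef
byte 3: (52 ⊕ e1) ⊕ 65 = b3 ⊕ 65 = d6

[203, 147, 239, 214]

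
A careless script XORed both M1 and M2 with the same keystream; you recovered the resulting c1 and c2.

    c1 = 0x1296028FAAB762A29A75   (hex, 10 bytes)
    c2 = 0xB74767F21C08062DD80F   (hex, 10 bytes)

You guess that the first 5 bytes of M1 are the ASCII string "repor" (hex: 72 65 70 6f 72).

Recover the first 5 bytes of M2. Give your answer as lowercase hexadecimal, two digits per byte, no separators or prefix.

First, c1 ⊕ c2 = (M1 ⊕ K) ⊕ (M2 ⊕ K) = M1 ⊕ M2, so the key drops out. Then M2 = (M1 ⊕ M2) ⊕ M1 over the first 5 bytes.
byte 0: (12 ^ b7) ^ 72 = a5 ^ 72 = d7
byte 1: (96 ^ 47) ^ 65 = d1 ^ 65 = b4
byte 2: (02 ^ 67) ^ 70 = 65 ^ 70 = 15
byte 3: (8f ^ f2) ^ 6f = 7d ^ 6f = 12
byte 4: (aa ^ 1c) ^ 72 = b6 ^ 72 = c4

d7b41512c4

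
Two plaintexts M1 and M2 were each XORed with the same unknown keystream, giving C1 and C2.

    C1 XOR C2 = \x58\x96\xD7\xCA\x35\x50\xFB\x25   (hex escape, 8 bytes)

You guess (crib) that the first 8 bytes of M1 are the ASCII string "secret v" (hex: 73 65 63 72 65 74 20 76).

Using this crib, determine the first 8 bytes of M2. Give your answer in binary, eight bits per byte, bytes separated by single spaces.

00101011 11110011 10110100 10111000 01010000 00100100 11011011 01010011

Since C1 ⊕ C2 = M1 ⊕ M2, XORing with the guessed M1 bytes yields the corresponding M2 bytes: M2 = (C1 ⊕ C2) ⊕ M1.
01011000 XOR 01110011 = 00101011
10010110 XOR 01100101 = 11110011
11010111 XOR 01100011 = 10110100
11001010 XOR 01110010 = 10111000
00110101 XOR 01100101 = 01010000
01010000 XOR 01110100 = 00100100
11111011 XOR 00100000 = 11011011
00100101 XOR 01110110 = 01010011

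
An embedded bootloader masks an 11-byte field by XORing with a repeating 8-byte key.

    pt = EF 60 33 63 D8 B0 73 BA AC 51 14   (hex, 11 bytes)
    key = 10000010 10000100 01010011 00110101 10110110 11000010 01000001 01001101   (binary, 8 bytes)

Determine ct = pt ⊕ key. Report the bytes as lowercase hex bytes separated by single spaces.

The 8-byte key repeats, so the effective keystream is 82 84 53 35 b6 c2 41 4d 82 84 53.
byte 0: ef xor 82 = 6d
byte 1: 60 xor 84 = e4
byte 2: 33 xor 53 = 60
byte 3: 63 xor 35 = 56
byte 4: d8 xor b6 = 6e
byte 5: b0 xor c2 = 72
byte 6: 73 xor 41 = 32
byte 7: ba xor 4d = f7
byte 8: ac xor 82 = 2e
byte 9: 51 xor 84 = d5
byte 10: 14 xor 53 = 47

6d e4 60 56 6e 72 32 f7 2e d5 47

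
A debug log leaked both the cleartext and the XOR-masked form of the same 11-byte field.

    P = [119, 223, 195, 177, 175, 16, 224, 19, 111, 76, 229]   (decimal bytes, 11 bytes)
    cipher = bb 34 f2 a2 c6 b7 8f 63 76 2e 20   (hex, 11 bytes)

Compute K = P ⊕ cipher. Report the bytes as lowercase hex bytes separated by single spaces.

Since cipher = P ⊕ K, XORing both sides with P gives K = P ⊕ cipher.
77 XOR bb = cc
df XOR 34 = eb
c3 XOR f2 = 31
b1 XOR a2 = 13
af XOR c6 = 69
10 XOR b7 = a7
e0 XOR 8f = 6f
13 XOR 63 = 70
6f XOR 76 = 19
4c XOR 2e = 62
e5 XOR 20 = c5

cc eb 31 13 69 a7 6f 70 19 62 c5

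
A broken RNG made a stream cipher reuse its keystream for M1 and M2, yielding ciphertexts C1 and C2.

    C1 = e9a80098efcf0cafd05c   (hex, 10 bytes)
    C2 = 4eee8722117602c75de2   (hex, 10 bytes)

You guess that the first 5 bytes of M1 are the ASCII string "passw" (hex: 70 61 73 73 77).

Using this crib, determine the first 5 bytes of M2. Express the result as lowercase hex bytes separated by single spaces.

First, C1 ⊕ C2 = (M1 ⊕ K) ⊕ (M2 ⊕ K) = M1 ⊕ M2, so the key drops out. Then M2 = (M1 ⊕ M2) ⊕ M1 over the first 5 bytes.
byte 0: (e9 ⊕ 4e) ⊕ 70 = a7 ⊕ 70 = d7
byte 1: (a8 ⊕ ee) ⊕ 61 = 46 ⊕ 61 = 27
byte 2: (00 ⊕ 87) ⊕ 73 = 87 ⊕ 73 = f4
byte 3: (98 ⊕ 22) ⊕ 73 = ba ⊕ 73 = c9
byte 4: (ef ⊕ 11) ⊕ 77 = fe ⊕ 77 = 89

d7 27 f4 c9 89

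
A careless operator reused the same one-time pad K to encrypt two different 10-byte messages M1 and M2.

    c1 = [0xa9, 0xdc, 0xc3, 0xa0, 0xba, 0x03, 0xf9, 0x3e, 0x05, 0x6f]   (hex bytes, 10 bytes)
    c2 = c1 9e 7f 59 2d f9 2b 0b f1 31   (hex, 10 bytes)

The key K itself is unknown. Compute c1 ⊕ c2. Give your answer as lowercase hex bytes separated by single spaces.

68 42 bc f9 97 fa d2 35 f4 5e

c1 ⊕ c2 = (M1 ⊕ K) ⊕ (M2 ⊕ K) = M1 ⊕ M2 — the shared key cancels under XOR.
a9 ⊕ c1 = 68
dc ⊕ 9e = 42
c3 ⊕ 7f = bc
a0 ⊕ 59 = f9
ba ⊕ 2d = 97
03 ⊕ f9 = fa
f9 ⊕ 2b = d2
3e ⊕ 0b = 35
05 ⊕ f1 = f4
6f ⊕ 31 = 5e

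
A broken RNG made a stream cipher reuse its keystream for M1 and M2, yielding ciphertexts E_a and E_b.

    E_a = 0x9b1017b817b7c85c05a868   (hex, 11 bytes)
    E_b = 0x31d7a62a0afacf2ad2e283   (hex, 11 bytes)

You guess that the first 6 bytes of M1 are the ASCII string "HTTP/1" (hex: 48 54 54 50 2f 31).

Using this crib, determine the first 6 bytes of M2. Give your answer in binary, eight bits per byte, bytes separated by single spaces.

First, E_a ⊕ E_b = (M1 ⊕ K) ⊕ (M2 ⊕ K) = M1 ⊕ M2, so the key drops out. Then M2 = (M1 ⊕ M2) ⊕ M1 over the first 6 bytes.
byte 0: (9b ⊕ 31) ⊕ 48 = aa ⊕ 48 = e2
byte 1: (10 ⊕ d7) ⊕ 54 = c7 ⊕ 54 = 93
byte 2: (17 ⊕ a6) ⊕ 54 = b1 ⊕ 54 = e5
byte 3: (b8 ⊕ 2a) ⊕ 50 = 92 ⊕ 50 = c2
byte 4: (17 ⊕ 0a) ⊕ 2f = 1d ⊕ 2f = 32
byte 5: (b7 ⊕ fa) ⊕ 31 = 4d ⊕ 31 = 7c

11100010 10010011 11100101 11000010 00110010 01111100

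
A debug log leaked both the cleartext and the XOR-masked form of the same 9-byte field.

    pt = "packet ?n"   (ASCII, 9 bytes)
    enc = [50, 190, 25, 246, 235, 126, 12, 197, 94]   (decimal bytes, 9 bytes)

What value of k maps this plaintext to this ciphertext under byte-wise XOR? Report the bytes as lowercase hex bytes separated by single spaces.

Since enc = pt ⊕ k, XORing both sides with pt gives k = pt ⊕ enc.
70 ⊕ 32 = 42
61 ⊕ be = df
63 ⊕ 19 = 7a
6b ⊕ f6 = 9d
65 ⊕ eb = 8e
74 ⊕ 7e = 0a
20 ⊕ 0c = 2c
3f ⊕ c5 = fa
6e ⊕ 5e = 30

42 df 7a 9d 8e 0a 2c fa 30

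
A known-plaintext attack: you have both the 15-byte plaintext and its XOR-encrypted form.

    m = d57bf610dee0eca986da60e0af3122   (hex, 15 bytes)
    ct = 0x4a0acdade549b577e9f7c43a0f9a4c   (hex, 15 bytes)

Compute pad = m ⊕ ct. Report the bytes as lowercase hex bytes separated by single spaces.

9f 71 3b bd 3b a9 59 de 6f 2d a4 da a0 ab 6e

Since ct = m ⊕ pad, XORing both sides with m gives pad = m ⊕ ct.
213 XOR  74 = 159
123 XOR  10 = 113
246 XOR 205 =  59
 16 XOR 173 = 189
222 XOR 229 =  59
224 XOR  73 = 169
236 XOR 181 =  89
169 XOR 119 = 222
134 XOR 233 = 111
218 XOR 247 =  45
 96 XOR 196 = 164
224 XOR  58 = 218
175 XOR  15 = 160
 49 XOR 154 = 171
 34 XOR  76 = 110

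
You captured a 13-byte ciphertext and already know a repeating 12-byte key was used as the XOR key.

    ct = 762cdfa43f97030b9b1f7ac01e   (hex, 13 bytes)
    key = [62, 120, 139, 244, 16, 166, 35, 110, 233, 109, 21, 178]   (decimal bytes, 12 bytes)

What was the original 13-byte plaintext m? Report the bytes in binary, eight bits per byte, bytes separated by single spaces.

The 12-byte key repeats, so the effective keystream is 3e 78 8b f4 10 a6 23 6e e9 6d 15 b2 3e.
byte 0: 76 XOR 3e = 48
byte 1: 2c XOR 78 = 54
byte 2: df XOR 8b = 54
byte 3: a4 XOR f4 = 50
byte 4: 3f XOR 10 = 2f
byte 5: 97 XOR a6 = 31
byte 6: 03 XOR 23 = 20
byte 7: 0b XOR 6e = 65
byte 8: 9b XOR e9 = 72
byte 9: 1f XOR 6d = 72
byte 10: 7a XOR 15 = 6f
byte 11: c0 XOR b2 = 72
byte 12: 1e XOR 3e = 20

01001000 01010100 01010100 01010000 00101111 00110001 00100000 01100101 01110010 01110010 01101111 01110010 00100000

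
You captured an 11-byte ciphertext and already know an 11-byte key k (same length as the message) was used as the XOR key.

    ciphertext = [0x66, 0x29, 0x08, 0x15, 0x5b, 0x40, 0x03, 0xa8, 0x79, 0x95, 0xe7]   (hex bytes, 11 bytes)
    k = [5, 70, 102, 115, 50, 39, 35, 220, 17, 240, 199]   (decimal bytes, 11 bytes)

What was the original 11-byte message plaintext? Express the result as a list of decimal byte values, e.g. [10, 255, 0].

[99, 111, 110, 102, 105, 103, 32, 116, 104, 101, 32]

01100110 ^ 00000101 = 01100011
00101001 ^ 01000110 = 01101111
00001000 ^ 01100110 = 01101110
00010101 ^ 01110011 = 01100110
01011011 ^ 00110010 = 01101001
01000000 ^ 00100111 = 01100111
00000011 ^ 00100011 = 00100000
10101000 ^ 11011100 = 01110100
01111001 ^ 00010001 = 01101000
10010101 ^ 11110000 = 01100101
11100111 ^ 11000111 = 00100000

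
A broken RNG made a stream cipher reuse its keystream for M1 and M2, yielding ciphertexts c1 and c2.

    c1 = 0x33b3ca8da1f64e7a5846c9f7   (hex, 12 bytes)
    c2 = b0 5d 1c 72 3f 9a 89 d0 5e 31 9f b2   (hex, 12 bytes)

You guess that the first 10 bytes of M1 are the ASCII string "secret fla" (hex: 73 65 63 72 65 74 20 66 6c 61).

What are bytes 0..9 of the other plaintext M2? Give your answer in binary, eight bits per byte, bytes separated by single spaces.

First, c1 ⊕ c2 = (M1 ⊕ K) ⊕ (M2 ⊕ K) = M1 ⊕ M2, so the key drops out. Then M2 = (M1 ⊕ M2) ⊕ M1 over the first 10 bytes.
byte 0: (33 XOR b0) XOR 73 = 83 XOR 73 = f0
byte 1: (b3 XOR 5d) XOR 65 = ee XOR 65 = 8b
byte 2: (ca XOR 1c) XOR 63 = d6 XOR 63 = b5
byte 3: (8d XOR 72) XOR 72 = ff XOR 72 = 8d
byte 4: (a1 XOR 3f) XOR 65 = 9e XOR 65 = fb
byte 5: (f6 XOR 9a) XOR 74 = 6c XOR 74 = 18
byte 6: (4e XOR 89) XOR 20 = c7 XOR 20 = e7
byte 7: (7a XOR d0) XOR 66 = aa XOR 66 = cc
byte 8: (58 XOR 5e) XOR 6c = 06 XOR 6c = 6a
byte 9: (46 XOR 31) XOR 61 = 77 XOR 61 = 16

11110000 10001011 10110101 10001101 11111011 00011000 11100111 11001100 01101010 00010110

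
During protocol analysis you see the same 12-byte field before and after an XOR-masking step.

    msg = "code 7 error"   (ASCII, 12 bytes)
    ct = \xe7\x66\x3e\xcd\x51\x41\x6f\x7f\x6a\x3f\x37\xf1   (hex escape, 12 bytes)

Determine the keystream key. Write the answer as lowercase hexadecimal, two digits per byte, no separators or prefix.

84095aa871764f1a184d5883

Since ct = msg ⊕ key, XORing both sides with msg gives key = msg ⊕ ct.
byte 0: 63 ⊕ e7 = 84
byte 1: 6f ⊕ 66 = 09
byte 2: 64 ⊕ 3e = 5a
byte 3: 65 ⊕ cd = a8
byte 4: 20 ⊕ 51 = 71
byte 5: 37 ⊕ 41 = 76
byte 6: 20 ⊕ 6f = 4f
byte 7: 65 ⊕ 7f = 1a
byte 8: 72 ⊕ 6a = 18
byte 9: 72 ⊕ 3f = 4d
byte 10: 6f ⊕ 37 = 58
byte 11: 72 ⊕ f1 = 83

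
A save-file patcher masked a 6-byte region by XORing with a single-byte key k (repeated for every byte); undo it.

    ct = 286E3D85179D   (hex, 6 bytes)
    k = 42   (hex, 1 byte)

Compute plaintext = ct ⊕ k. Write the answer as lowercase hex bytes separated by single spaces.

6a 2c 7f c7 55 df

The 1-byte key repeats, so the effective keystream is 42 42 42 42 42 42.
byte 0: 28 ⊕ 42 = 6a
byte 1: 6e ⊕ 42 = 2c
byte 2: 3d ⊕ 42 = 7f
byte 3: 85 ⊕ 42 = c7
byte 4: 17 ⊕ 42 = 55
byte 5: 9d ⊕ 42 = df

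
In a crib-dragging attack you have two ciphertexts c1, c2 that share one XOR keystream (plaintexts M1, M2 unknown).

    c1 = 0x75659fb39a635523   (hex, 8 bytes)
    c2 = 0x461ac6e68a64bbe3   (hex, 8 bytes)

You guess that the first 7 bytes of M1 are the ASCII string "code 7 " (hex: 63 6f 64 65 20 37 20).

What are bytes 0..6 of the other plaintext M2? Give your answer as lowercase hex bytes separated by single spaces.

50 10 3d 30 30 30 ce

First, c1 ⊕ c2 = (M1 ⊕ K) ⊕ (M2 ⊕ K) = M1 ⊕ M2, so the key drops out. Then M2 = (M1 ⊕ M2) ⊕ M1 over the first 7 bytes.
byte 0: (75 ⊕ 46) ⊕ 63 = 33 ⊕ 63 = 50
byte 1: (65 ⊕ 1a) ⊕ 6f = 7f ⊕ 6f = 10
byte 2: (9f ⊕ c6) ⊕ 64 = 59 ⊕ 64 = 3d
byte 3: (b3 ⊕ e6) ⊕ 65 = 55 ⊕ 65 = 30
byte 4: (9a ⊕ 8a) ⊕ 20 = 10 ⊕ 20 = 30
byte 5: (63 ⊕ 64) ⊕ 37 = 07 ⊕ 37 = 30
byte 6: (55 ⊕ bb) ⊕ 20 = ee ⊕ 20 = ce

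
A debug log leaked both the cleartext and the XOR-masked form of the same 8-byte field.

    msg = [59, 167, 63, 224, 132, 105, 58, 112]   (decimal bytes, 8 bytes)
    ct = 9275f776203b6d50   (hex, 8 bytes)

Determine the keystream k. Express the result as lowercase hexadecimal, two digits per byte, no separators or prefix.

a9d2c896a4525720

Since ct = msg ⊕ k, XORing both sides with msg gives k = msg ⊕ ct.
3b ⊕ 92 = a9
a7 ⊕ 75 = d2
3f ⊕ f7 = c8
e0 ⊕ 76 = 96
84 ⊕ 20 = a4
69 ⊕ 3b = 52
3a ⊕ 6d = 57
70 ⊕ 50 = 20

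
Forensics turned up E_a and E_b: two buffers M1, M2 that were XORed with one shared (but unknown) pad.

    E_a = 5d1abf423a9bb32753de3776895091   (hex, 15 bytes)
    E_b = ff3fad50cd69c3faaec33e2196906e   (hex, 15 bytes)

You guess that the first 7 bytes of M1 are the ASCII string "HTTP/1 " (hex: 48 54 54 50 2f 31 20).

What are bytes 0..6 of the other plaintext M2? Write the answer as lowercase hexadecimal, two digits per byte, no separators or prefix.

ea714642d8c350

First, E_a ⊕ E_b = (M1 ⊕ K) ⊕ (M2 ⊕ K) = M1 ⊕ M2, so the key drops out. Then M2 = (M1 ⊕ M2) ⊕ M1 over the first 7 bytes.
byte 0: (5d XOR ff) XOR 48 = a2 XOR 48 = ea
byte 1: (1a XOR 3f) XOR 54 = 25 XOR 54 = 71
byte 2: (bf XOR ad) XOR 54 = 12 XOR 54 = 46
byte 3: (42 XOR 50) XOR 50 = 12 XOR 50 = 42
byte 4: (3a XOR cd) XOR 2f = f7 XOR 2f = d8
byte 5: (9b XOR 69) XOR 31 = f2 XOR 31 = c3
byte 6: (b3 XOR c3) XOR 20 = 70 XOR 20 = 50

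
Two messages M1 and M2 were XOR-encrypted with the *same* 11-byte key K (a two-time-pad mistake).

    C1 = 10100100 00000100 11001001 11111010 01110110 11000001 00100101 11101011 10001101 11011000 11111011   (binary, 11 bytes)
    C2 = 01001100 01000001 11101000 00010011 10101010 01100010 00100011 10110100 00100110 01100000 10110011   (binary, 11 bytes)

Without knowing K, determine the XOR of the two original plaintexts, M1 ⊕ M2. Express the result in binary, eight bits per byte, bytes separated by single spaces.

C1 ⊕ C2 = (M1 ⊕ K) ⊕ (M2 ⊕ K) = M1 ⊕ M2 — the shared key cancels under XOR.
164 ⊕  76 = 232
  4 ⊕  65 =  69
201 ⊕ 232 =  33
250 ⊕  19 = 233
118 ⊕ 170 = 220
193 ⊕  98 = 163
 37 ⊕  35 =   6
235 ⊕ 180 =  95
141 ⊕  38 = 171
216 ⊕  96 = 184
251 ⊕ 179 =  72

11101000 01000101 00100001 11101001 11011100 10100011 00000110 01011111 10101011 10111000 01001000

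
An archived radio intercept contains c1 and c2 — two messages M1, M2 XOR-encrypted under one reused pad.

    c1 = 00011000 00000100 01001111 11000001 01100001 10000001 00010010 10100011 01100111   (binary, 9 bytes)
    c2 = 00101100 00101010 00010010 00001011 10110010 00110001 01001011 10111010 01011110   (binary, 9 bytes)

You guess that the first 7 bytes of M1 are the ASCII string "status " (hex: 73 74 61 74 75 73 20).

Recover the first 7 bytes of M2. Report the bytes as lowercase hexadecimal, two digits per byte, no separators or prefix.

475a3cbea6c379

First, c1 ⊕ c2 = (M1 ⊕ K) ⊕ (M2 ⊕ K) = M1 ⊕ M2, so the key drops out. Then M2 = (M1 ⊕ M2) ⊕ M1 over the first 7 bytes.
byte 0: (18 xor 2c) xor 73 = 34 xor 73 = 47
byte 1: (04 xor 2a) xor 74 = 2e xor 74 = 5a
byte 2: (4f xor 12) xor 61 = 5d xor 61 = 3c
byte 3: (c1 xor 0b) xor 74 = ca xor 74 = be
byte 4: (61 xor b2) xor 75 = d3 xor 75 = a6
byte 5: (81 xor 31) xor 73 = b0 xor 73 = c3
byte 6: (12 xor 4b) xor 20 = 59 xor 20 = 79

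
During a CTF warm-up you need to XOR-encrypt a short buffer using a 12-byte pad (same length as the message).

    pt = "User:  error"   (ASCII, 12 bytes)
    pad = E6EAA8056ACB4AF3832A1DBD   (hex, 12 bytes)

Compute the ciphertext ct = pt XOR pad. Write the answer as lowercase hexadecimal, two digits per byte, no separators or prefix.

XOR is its own inverse, so applying the key byte-wise gives the result directly.
byte 0: 55 xor e6 = b3
byte 1: 73 xor ea = 99
byte 2: 65 xor a8 = cd
byte 3: 72 xor 05 = 77
byte 4: 3a xor 6a = 50
byte 5: 20 xor cb = eb
byte 6: 20 xor 4a = 6a
byte 7: 65 xor f3 = 96
byte 8: 72 xor 83 = f1
byte 9: 72 xor 2a = 58
byte 10: 6f xor 1d = 72
byte 11: 72 xor bd = cf

b399cd7750eb6a96f15872cf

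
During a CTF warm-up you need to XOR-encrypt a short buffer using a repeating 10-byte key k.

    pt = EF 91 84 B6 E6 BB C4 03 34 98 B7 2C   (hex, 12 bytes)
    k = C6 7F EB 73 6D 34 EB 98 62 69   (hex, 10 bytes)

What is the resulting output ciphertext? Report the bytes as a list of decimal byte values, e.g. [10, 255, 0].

The 10-byte key repeats, so the effective keystream is c6 7f eb 73 6d 34 eb 98 62 69 c6 7f.
byte 0: ef ^ c6 = 29
byte 1: 91 ^ 7f = ee
byte 2: 84 ^ eb = 6f
byte 3: b6 ^ 73 = c5
byte 4: e6 ^ 6d = 8b
byte 5: bb ^ 34 = 8f
byte 6: c4 ^ eb = 2f
byte 7: 03 ^ 98 = 9b
byte 8: 34 ^ 62 = 56
byte 9: 98 ^ 69 = f1
byte 10: b7 ^ c6 = 71
byte 11: 2c ^ 7f = 53

[41, 238, 111, 197, 139, 143, 47, 155, 86, 241, 113, 83]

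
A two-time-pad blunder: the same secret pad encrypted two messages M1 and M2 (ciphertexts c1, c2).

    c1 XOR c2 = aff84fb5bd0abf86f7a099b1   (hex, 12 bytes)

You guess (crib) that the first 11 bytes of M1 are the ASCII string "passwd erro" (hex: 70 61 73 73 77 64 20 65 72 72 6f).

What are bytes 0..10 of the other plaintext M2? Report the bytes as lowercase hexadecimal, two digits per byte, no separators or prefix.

Since c1 ⊕ c2 = M1 ⊕ M2, XORing with the guessed M1 bytes yields the corresponding M2 bytes: M2 = (c1 ⊕ c2) ⊕ M1.
af ⊕ 70 = df
f8 ⊕ 61 = 99
4f ⊕ 73 = 3c
b5 ⊕ 73 = c6
bd ⊕ 77 = ca
0a ⊕ 64 = 6e
bf ⊕ 20 = 9f
86 ⊕ 65 = e3
f7 ⊕ 72 = 85
a0 ⊕ 72 = d2
99 ⊕ 6f = f6

df993cc6ca6e9fe385d2f6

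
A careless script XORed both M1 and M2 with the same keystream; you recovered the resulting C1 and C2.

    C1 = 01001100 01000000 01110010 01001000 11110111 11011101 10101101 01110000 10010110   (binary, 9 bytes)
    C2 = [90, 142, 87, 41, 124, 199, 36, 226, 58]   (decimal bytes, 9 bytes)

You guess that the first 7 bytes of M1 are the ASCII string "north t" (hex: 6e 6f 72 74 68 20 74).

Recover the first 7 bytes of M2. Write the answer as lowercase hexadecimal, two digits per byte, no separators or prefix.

78a15715e33afd

First, C1 ⊕ C2 = (M1 ⊕ K) ⊕ (M2 ⊕ K) = M1 ⊕ M2, so the key drops out. Then M2 = (M1 ⊕ M2) ⊕ M1 over the first 7 bytes.
byte 0: (4c ^ 5a) ^ 6e = 16 ^ 6e = 78
byte 1: (40 ^ 8e) ^ 6f = ce ^ 6f = a1
byte 2: (72 ^ 57) ^ 72 = 25 ^ 72 = 57
byte 3: (48 ^ 29) ^ 74 = 61 ^ 74 = 15
byte 4: (f7 ^ 7c) ^ 68 = 8b ^ 68 = e3
byte 5: (dd ^ c7) ^ 20 = 1a ^ 20 = 3a
byte 6: (ad ^ 24) ^ 74 = 89 ^ 74 = fd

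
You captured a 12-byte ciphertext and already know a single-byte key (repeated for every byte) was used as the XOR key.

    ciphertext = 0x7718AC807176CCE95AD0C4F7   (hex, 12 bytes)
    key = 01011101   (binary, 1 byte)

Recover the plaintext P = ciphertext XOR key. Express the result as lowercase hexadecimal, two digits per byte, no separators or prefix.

2a45f1dd2c2b91b4078d99aa

The 1-byte key repeats, so the effective keystream is 5d 5d 5d 5d 5d 5d 5d 5d 5d 5d 5d 5d.
byte 0: 119 XOR  93 =  42
byte 1:  24 XOR  93 =  69
byte 2: 172 XOR  93 = 241
byte 3: 128 XOR  93 = 221
byte 4: 113 XOR  93 =  44
byte 5: 118 XOR  93 =  43
byte 6: 204 XOR  93 = 145
byte 7: 233 XOR  93 = 180
byte 8:  90 XOR  93 =   7
byte 9: 208 XOR  93 = 141
byte 10: 196 XOR  93 = 153
byte 11: 247 XOR  93 = 170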